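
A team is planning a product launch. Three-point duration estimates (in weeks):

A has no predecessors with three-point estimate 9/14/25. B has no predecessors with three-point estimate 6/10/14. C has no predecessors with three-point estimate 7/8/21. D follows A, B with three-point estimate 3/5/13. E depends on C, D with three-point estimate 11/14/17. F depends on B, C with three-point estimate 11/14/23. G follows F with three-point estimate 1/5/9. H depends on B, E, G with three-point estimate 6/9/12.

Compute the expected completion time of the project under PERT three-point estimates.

te_A = (9 + 4·14 + 25)/6 = 90/6 = 15
te_B = (6 + 4·10 + 14)/6 = 60/6 = 10
te_C = (7 + 4·8 + 21)/6 = 60/6 = 10
te_D = (3 + 4·5 + 13)/6 = 36/6 = 6
te_E = (11 + 4·14 + 17)/6 = 84/6 = 14
te_F = (11 + 4·14 + 23)/6 = 90/6 = 15
te_G = (1 + 4·5 + 9)/6 = 30/6 = 5
te_H = (6 + 4·9 + 12)/6 = 54/6 = 9

Forward pass:
ES_A = 0; EF_A = 15
ES_B = 0; EF_B = 10
ES_C = 0; EF_C = 10
ES_D = max(EF_A=15, EF_B=10) = 15; EF_D = 15+6 = 21
ES_E = max(EF_C=10, EF_D=21) = 21; EF_E = 21+14 = 35
ES_F = max(EF_B=10, EF_C=10) = 10; EF_F = 10+15 = 25
ES_G = 25; EF_G = 25+5 = 30
ES_H = max(EF_B=10, EF_E=35, EF_G=30) = 35; EF_H = 35+9 = 44
Expected project duration μ = 44 weeks. Critical path: A → D → E → H.

44 weeks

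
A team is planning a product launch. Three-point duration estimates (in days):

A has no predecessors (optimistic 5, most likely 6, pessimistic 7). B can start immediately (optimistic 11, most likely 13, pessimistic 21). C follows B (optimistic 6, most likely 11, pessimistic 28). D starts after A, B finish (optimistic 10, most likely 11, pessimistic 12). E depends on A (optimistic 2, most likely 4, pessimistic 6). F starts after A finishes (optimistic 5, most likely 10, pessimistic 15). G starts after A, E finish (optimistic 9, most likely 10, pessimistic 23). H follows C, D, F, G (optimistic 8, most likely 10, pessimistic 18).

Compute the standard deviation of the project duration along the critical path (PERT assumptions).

4.36 days

te_A = (5 + 4·6 + 7)/6 = 36/6 = 6; σ²_A = ((7−5)/6)² = 0.111
te_B = (11 + 4·13 + 21)/6 = 84/6 = 14; σ²_B = ((21−11)/6)² = 2.778
te_C = (6 + 4·11 + 28)/6 = 78/6 = 13; σ²_C = ((28−6)/6)² = 13.444
te_D = (10 + 4·11 + 12)/6 = 66/6 = 11; σ²_D = ((12−10)/6)² = 0.111
te_E = (2 + 4·4 + 6)/6 = 24/6 = 4; σ²_E = ((6−2)/6)² = 0.444
te_F = (5 + 4·10 + 15)/6 = 60/6 = 10; σ²_F = ((15−5)/6)² = 2.778
te_G = (9 + 4·10 + 23)/6 = 72/6 = 12; σ²_G = ((23−9)/6)² = 5.444
te_H = (8 + 4·10 + 18)/6 = 66/6 = 11; σ²_H = ((18−8)/6)² = 2.778

Forward pass:
ES_A = 0; EF_A = 6
ES_B = 0; EF_B = 14
ES_C = 14; EF_C = 14+13 = 27
ES_D = max(EF_A=6, EF_B=14) = 14; EF_D = 14+11 = 25
ES_E = 6; EF_E = 6+4 = 10
ES_F = 6; EF_F = 6+10 = 16
ES_G = max(EF_A=6, EF_E=10) = 10; EF_G = 10+12 = 22
ES_H = max(EF_C=27, EF_D=25, EF_F=16, EF_G=22) = 27; EF_H = 27+11 = 38
Expected project duration μ = 38 days. Critical path: B → C → H.

Variance along critical path = 2.778 + 13.444 + 2.778 = 19.000
σ = √19.000 = 4.359 days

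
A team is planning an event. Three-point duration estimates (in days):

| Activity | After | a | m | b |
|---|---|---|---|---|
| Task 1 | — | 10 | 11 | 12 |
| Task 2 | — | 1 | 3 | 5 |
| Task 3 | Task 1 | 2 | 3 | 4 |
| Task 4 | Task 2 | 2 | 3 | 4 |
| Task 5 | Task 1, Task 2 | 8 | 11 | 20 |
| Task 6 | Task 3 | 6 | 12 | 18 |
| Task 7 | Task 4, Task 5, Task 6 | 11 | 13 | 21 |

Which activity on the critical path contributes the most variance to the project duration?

Task 6

te_Task 1 = (10 + 4·11 + 12)/6 = 66/6 = 11; σ²_Task 1 = ((12−10)/6)² = 0.111
te_Task 2 = (1 + 4·3 + 5)/6 = 18/6 = 3; σ²_Task 2 = ((5−1)/6)² = 0.444
te_Task 3 = (2 + 4·3 + 4)/6 = 18/6 = 3; σ²_Task 3 = ((4−2)/6)² = 0.111
te_Task 4 = (2 + 4·3 + 4)/6 = 18/6 = 3; σ²_Task 4 = ((4−2)/6)² = 0.111
te_Task 5 = (8 + 4·11 + 20)/6 = 72/6 = 12; σ²_Task 5 = ((20−8)/6)² = 4.000
te_Task 6 = (6 + 4·12 + 18)/6 = 72/6 = 12; σ²_Task 6 = ((18−6)/6)² = 4.000
te_Task 7 = (11 + 4·13 + 21)/6 = 84/6 = 14; σ²_Task 7 = ((21−11)/6)² = 2.778

Forward pass:
ES_Task 1 = 0; EF_Task 1 = 11
ES_Task 2 = 0; EF_Task 2 = 3
ES_Task 3 = 11; EF_Task 3 = 11+3 = 14
ES_Task 4 = 3; EF_Task 4 = 3+3 = 6
ES_Task 5 = max(EF_Task 1=11, EF_Task 2=3) = 11; EF_Task 5 = 11+12 = 23
ES_Task 6 = 14; EF_Task 6 = 14+12 = 26
ES_Task 7 = max(EF_Task 4=6, EF_Task 5=23, EF_Task 6=26) = 26; EF_Task 7 = 26+14 = 40
Expected project duration μ = 40 days. Critical path: Task 1 → Task 3 → Task 6 → Task 7.

Variances on critical path: σ²_Task 1=0.111, σ²_Task 3=0.111, σ²_Task 6=4.000, σ²_Task 7=2.778.
Largest is σ²_Task 6 = 4.000.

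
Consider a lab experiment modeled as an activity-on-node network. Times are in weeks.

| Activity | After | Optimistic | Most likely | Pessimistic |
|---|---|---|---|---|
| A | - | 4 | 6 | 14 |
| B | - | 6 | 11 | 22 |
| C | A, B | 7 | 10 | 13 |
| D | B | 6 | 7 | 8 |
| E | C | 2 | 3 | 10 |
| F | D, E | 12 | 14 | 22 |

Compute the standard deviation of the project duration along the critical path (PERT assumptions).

3.56 weeks

te_A = (4 + 4·6 + 14)/6 = 42/6 = 7; σ²_A = ((14−4)/6)² = 2.778
te_B = (6 + 4·11 + 22)/6 = 72/6 = 12; σ²_B = ((22−6)/6)² = 7.111
te_C = (7 + 4·10 + 13)/6 = 60/6 = 10; σ²_C = ((13−7)/6)² = 1.000
te_D = (6 + 4·7 + 8)/6 = 42/6 = 7; σ²_D = ((8−6)/6)² = 0.111
te_E = (2 + 4·3 + 10)/6 = 24/6 = 4; σ²_E = ((10−2)/6)² = 1.778
te_F = (12 + 4·14 + 22)/6 = 90/6 = 15; σ²_F = ((22−12)/6)² = 2.778

Forward pass:
ES_A = 0; EF_A = 7
ES_B = 0; EF_B = 12
ES_C = max(EF_A=7, EF_B=12) = 12; EF_C = 12+10 = 22
ES_D = 12; EF_D = 12+7 = 19
ES_E = 22; EF_E = 22+4 = 26
ES_F = max(EF_D=19, EF_E=26) = 26; EF_F = 26+15 = 41
Expected project duration μ = 41 weeks. Critical path: B → C → E → F.

Variance along critical path = 7.111 + 1.000 + 1.778 + 2.778 = 12.667
σ = √12.667 = 3.559 weeks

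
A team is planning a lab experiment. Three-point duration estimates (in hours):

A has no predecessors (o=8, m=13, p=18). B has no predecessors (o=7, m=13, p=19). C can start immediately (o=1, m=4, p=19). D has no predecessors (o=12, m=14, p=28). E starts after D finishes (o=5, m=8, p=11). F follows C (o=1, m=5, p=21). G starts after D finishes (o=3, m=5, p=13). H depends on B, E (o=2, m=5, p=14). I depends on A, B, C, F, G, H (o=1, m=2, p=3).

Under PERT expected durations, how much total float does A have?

17 hours

te_A = (8 + 4·13 + 18)/6 = 78/6 = 13
te_B = (7 + 4·13 + 19)/6 = 78/6 = 13
te_C = (1 + 4·4 + 19)/6 = 36/6 = 6
te_D = (12 + 4·14 + 28)/6 = 96/6 = 16
te_E = (5 + 4·8 + 11)/6 = 48/6 = 8
te_F = (1 + 4·5 + 21)/6 = 42/6 = 7
te_G = (3 + 4·5 + 13)/6 = 36/6 = 6
te_H = (2 + 4·5 + 14)/6 = 36/6 = 6
te_I = (1 + 4·2 + 3)/6 = 12/6 = 2

Forward pass:
ES_A = 0; EF_A = 13
ES_B = 0; EF_B = 13
ES_C = 0; EF_C = 6
ES_D = 0; EF_D = 16
ES_E = 16; EF_E = 16+8 = 24
ES_F = 6; EF_F = 6+7 = 13
ES_G = 16; EF_G = 16+6 = 22
ES_H = max(EF_B=13, EF_E=24) = 24; EF_H = 24+6 = 30
ES_I = max(EF_A=13, EF_B=13, EF_C=6, EF_F=13, EF_G=22, EF_H=30) = 30; EF_I = 30+2 = 32
Expected project duration μ = 32 hours. Critical path: D → E → H → I.

Backward pass:
LF_I = 32; LS_I = 32−2 = 30
LF_H = LS_I = 30; LS_H = 30−6 = 24
LF_G = LS_I = 30; LS_G = 30−6 = 24
LF_F = LS_I = 30; LS_F = 30−7 = 23
LF_E = LS_H = 24; LS_E = 24−8 = 16
LF_D = min(LS_E=16, LS_G=24) = 16; LS_D = 16−16 = 0
LF_C = min(LS_F=23, LS_I=30) = 23; LS_C = 23−6 = 17
LF_B = min(LS_H=24, LS_I=30) = 24; LS_B = 24−13 = 11
LF_A = LS_I = 30; LS_A = 30−13 = 17
Slack_A = LS_A − ES_A = 17 − 0 = 17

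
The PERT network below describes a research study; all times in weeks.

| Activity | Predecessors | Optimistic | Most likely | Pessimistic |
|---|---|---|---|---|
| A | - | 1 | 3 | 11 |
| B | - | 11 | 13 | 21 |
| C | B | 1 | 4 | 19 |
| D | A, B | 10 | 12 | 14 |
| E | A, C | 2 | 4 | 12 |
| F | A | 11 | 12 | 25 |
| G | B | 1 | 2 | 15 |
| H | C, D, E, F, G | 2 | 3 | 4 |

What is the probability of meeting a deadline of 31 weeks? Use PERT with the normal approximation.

te_A = (1 + 4·3 + 11)/6 = 24/6 = 4; σ²_A = ((11−1)/6)² = 2.778
te_B = (11 + 4·13 + 21)/6 = 84/6 = 14; σ²_B = ((21−11)/6)² = 2.778
te_C = (1 + 4·4 + 19)/6 = 36/6 = 6; σ²_C = ((19−1)/6)² = 9.000
te_D = (10 + 4·12 + 14)/6 = 72/6 = 12; σ²_D = ((14−10)/6)² = 0.444
te_E = (2 + 4·4 + 12)/6 = 30/6 = 5; σ²_E = ((12−2)/6)² = 2.778
te_F = (11 + 4·12 + 25)/6 = 84/6 = 14; σ²_F = ((25−11)/6)² = 5.444
te_G = (1 + 4·2 + 15)/6 = 24/6 = 4; σ²_G = ((15−1)/6)² = 5.444
te_H = (2 + 4·3 + 4)/6 = 18/6 = 3; σ²_H = ((4−2)/6)² = 0.111

Forward pass:
ES_A = 0; EF_A = 4
ES_B = 0; EF_B = 14
ES_C = 14; EF_C = 14+6 = 20
ES_D = max(EF_A=4, EF_B=14) = 14; EF_D = 14+12 = 26
ES_E = max(EF_A=4, EF_C=20) = 20; EF_E = 20+5 = 25
ES_F = 4; EF_F = 4+14 = 18
ES_G = 14; EF_G = 14+4 = 18
ES_H = max(EF_C=20, EF_D=26, EF_E=25, EF_F=18, EF_G=18) = 26; EF_H = 26+3 = 29
Expected project duration μ = 29 weeks. Critical path: B → D → H.

Variance along critical path = 2.778 + 0.444 + 0.111 = 3.333; σ = √3.333 = 1.826 weeks.
Z = (31 − 29) / 1.826 = 1.095
P(T ≤ 31) = Φ(1.095) ≈ 0.863

0.863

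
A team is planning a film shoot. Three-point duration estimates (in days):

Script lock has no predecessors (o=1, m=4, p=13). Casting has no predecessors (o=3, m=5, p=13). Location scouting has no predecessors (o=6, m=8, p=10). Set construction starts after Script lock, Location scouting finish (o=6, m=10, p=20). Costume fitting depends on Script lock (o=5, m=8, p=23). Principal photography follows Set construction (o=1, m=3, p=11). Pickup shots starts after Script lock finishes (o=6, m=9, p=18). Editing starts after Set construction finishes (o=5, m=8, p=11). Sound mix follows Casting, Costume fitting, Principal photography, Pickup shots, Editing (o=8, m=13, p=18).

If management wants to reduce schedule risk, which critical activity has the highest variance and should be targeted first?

Set construction

te_Script lock = (1 + 4·4 + 13)/6 = 30/6 = 5; σ²_Script lock = ((13−1)/6)² = 4.000
te_Casting = (3 + 4·5 + 13)/6 = 36/6 = 6; σ²_Casting = ((13−3)/6)² = 2.778
te_Location scouting = (6 + 4·8 + 10)/6 = 48/6 = 8; σ²_Location scouting = ((10−6)/6)² = 0.444
te_Set construction = (6 + 4·10 + 20)/6 = 66/6 = 11; σ²_Set construction = ((20−6)/6)² = 5.444
te_Costume fitting = (5 + 4·8 + 23)/6 = 60/6 = 10; σ²_Costume fitting = ((23−5)/6)² = 9.000
te_Principal photography = (1 + 4·3 + 11)/6 = 24/6 = 4; σ²_Principal photography = ((11−1)/6)² = 2.778
te_Pickup shots = (6 + 4·9 + 18)/6 = 60/6 = 10; σ²_Pickup shots = ((18−6)/6)² = 4.000
te_Editing = (5 + 4·8 + 11)/6 = 48/6 = 8; σ²_Editing = ((11−5)/6)² = 1.000
te_Sound mix = (8 + 4·13 + 18)/6 = 78/6 = 13; σ²_Sound mix = ((18−8)/6)² = 2.778

Forward pass:
ES_Script lock = 0; EF_Script lock = 5
ES_Casting = 0; EF_Casting = 6
ES_Location scouting = 0; EF_Location scouting = 8
ES_Set construction = max(EF_Script lock=5, EF_Location scouting=8) = 8; EF_Set construction = 8+11 = 19
ES_Costume fitting = 5; EF_Costume fitting = 5+10 = 15
ES_Principal photography = 19; EF_Principal photography = 19+4 = 23
ES_Pickup shots = 5; EF_Pickup shots = 5+10 = 15
ES_Editing = 19; EF_Editing = 19+8 = 27
ES_Sound mix = max(EF_Casting=6, EF_Costume fitting=15, EF_Principal photography=23, EF_Pickup shots=15, EF_Editing=27) = 27; EF_Sound mix = 27+13 = 40
Expected project duration μ = 40 days. Critical path: Location scouting → Set construction → Editing → Sound mix.

Variances on critical path: σ²_Location scouting=0.444, σ²_Set construction=5.444, σ²_Editing=1.000, σ²_Sound mix=2.778.
Largest is σ²_Set construction = 5.444.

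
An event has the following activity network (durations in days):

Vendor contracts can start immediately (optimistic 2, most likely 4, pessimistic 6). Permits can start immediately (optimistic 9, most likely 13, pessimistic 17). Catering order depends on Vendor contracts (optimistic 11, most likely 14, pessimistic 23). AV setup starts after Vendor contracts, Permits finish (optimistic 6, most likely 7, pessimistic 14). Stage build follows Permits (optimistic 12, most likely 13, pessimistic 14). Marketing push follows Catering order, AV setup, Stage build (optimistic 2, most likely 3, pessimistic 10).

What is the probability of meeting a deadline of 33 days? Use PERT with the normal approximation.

te_Vendor contracts = (2 + 4·4 + 6)/6 = 24/6 = 4; σ²_Vendor contracts = ((6−2)/6)² = 0.444
te_Permits = (9 + 4·13 + 17)/6 = 78/6 = 13; σ²_Permits = ((17−9)/6)² = 1.778
te_Catering order = (11 + 4·14 + 23)/6 = 90/6 = 15; σ²_Catering order = ((23−11)/6)² = 4.000
te_AV setup = (6 + 4·7 + 14)/6 = 48/6 = 8; σ²_AV setup = ((14−6)/6)² = 1.778
te_Stage build = (12 + 4·13 + 14)/6 = 78/6 = 13; σ²_Stage build = ((14−12)/6)² = 0.111
te_Marketing push = (2 + 4·3 + 10)/6 = 24/6 = 4; σ²_Marketing push = ((10−2)/6)² = 1.778

Forward pass:
ES_Vendor contracts = 0; EF_Vendor contracts = 4
ES_Permits = 0; EF_Permits = 13
ES_Catering order = 4; EF_Catering order = 4+15 = 19
ES_AV setup = max(EF_Vendor contracts=4, EF_Permits=13) = 13; EF_AV setup = 13+8 = 21
ES_Stage build = 13; EF_Stage build = 13+13 = 26
ES_Marketing push = max(EF_Catering order=19, EF_AV setup=21, EF_Stage build=26) = 26; EF_Marketing push = 26+4 = 30
Expected project duration μ = 30 days. Critical path: Permits → Stage build → Marketing push.

Variance along critical path = 1.778 + 0.111 + 1.778 = 3.667; σ = √3.667 = 1.915 days.
Z = (33 − 30) / 1.915 = 1.567
P(T ≤ 33) = Φ(1.567) ≈ 0.941

0.941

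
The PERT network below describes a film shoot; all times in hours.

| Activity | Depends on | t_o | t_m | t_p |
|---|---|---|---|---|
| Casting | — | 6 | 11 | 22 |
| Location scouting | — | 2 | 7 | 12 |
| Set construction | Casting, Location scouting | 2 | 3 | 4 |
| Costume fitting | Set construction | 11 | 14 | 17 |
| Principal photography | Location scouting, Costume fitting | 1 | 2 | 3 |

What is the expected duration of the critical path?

31 hours

te_Casting = (6 + 4·11 + 22)/6 = 72/6 = 12
te_Location scouting = (2 + 4·7 + 12)/6 = 42/6 = 7
te_Set construction = (2 + 4·3 + 4)/6 = 18/6 = 3
te_Costume fitting = (11 + 4·14 + 17)/6 = 84/6 = 14
te_Principal photography = (1 + 4·2 + 3)/6 = 12/6 = 2

Forward pass:
ES_Casting = 0; EF_Casting = 12
ES_Location scouting = 0; EF_Location scouting = 7
ES_Set construction = max(EF_Casting=12, EF_Location scouting=7) = 12; EF_Set construction = 12+3 = 15
ES_Costume fitting = 15; EF_Costume fitting = 15+14 = 29
ES_Principal photography = max(EF_Location scouting=7, EF_Costume fitting=29) = 29; EF_Principal photography = 29+2 = 31
Expected project duration μ = 31 hours. Critical path: Casting → Set construction → Costume fitting → Principal photography.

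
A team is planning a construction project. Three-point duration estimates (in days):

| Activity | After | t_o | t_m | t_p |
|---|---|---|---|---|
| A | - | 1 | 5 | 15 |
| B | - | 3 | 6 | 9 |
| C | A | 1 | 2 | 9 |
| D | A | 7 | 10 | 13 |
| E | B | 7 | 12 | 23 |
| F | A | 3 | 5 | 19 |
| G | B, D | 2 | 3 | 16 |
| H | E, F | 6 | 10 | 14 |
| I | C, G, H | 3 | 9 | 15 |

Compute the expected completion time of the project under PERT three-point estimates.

38 days

te_A = (1 + 4·5 + 15)/6 = 36/6 = 6
te_B = (3 + 4·6 + 9)/6 = 36/6 = 6
te_C = (1 + 4·2 + 9)/6 = 18/6 = 3
te_D = (7 + 4·10 + 13)/6 = 60/6 = 10
te_E = (7 + 4·12 + 23)/6 = 78/6 = 13
te_F = (3 + 4·5 + 19)/6 = 42/6 = 7
te_G = (2 + 4·3 + 16)/6 = 30/6 = 5
te_H = (6 + 4·10 + 14)/6 = 60/6 = 10
te_I = (3 + 4·9 + 15)/6 = 54/6 = 9

Forward pass:
ES_A = 0; EF_A = 6
ES_B = 0; EF_B = 6
ES_C = 6; EF_C = 6+3 = 9
ES_D = 6; EF_D = 6+10 = 16
ES_E = 6; EF_E = 6+13 = 19
ES_F = 6; EF_F = 6+7 = 13
ES_G = max(EF_B=6, EF_D=16) = 16; EF_G = 16+5 = 21
ES_H = max(EF_E=19, EF_F=13) = 19; EF_H = 19+10 = 29
ES_I = max(EF_C=9, EF_G=21, EF_H=29) = 29; EF_I = 29+9 = 38
Expected project duration μ = 38 days. Critical path: B → E → H → I.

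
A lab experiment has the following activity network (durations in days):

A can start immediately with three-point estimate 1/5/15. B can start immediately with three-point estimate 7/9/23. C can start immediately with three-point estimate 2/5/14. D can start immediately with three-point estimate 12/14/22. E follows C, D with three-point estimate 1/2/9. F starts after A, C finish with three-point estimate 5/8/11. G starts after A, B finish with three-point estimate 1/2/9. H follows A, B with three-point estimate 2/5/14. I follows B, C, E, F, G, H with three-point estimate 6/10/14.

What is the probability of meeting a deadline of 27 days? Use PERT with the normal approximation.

0.346

te_A = (1 + 4·5 + 15)/6 = 36/6 = 6; σ²_A = ((15−1)/6)² = 5.444
te_B = (7 + 4·9 + 23)/6 = 66/6 = 11; σ²_B = ((23−7)/6)² = 7.111
te_C = (2 + 4·5 + 14)/6 = 36/6 = 6; σ²_C = ((14−2)/6)² = 4.000
te_D = (12 + 4·14 + 22)/6 = 90/6 = 15; σ²_D = ((22−12)/6)² = 2.778
te_E = (1 + 4·2 + 9)/6 = 18/6 = 3; σ²_E = ((9−1)/6)² = 1.778
te_F = (5 + 4·8 + 11)/6 = 48/6 = 8; σ²_F = ((11−5)/6)² = 1.000
te_G = (1 + 4·2 + 9)/6 = 18/6 = 3; σ²_G = ((9−1)/6)² = 1.778
te_H = (2 + 4·5 + 14)/6 = 36/6 = 6; σ²_H = ((14−2)/6)² = 4.000
te_I = (6 + 4·10 + 14)/6 = 60/6 = 10; σ²_I = ((14−6)/6)² = 1.778

Forward pass:
ES_A = 0; EF_A = 6
ES_B = 0; EF_B = 11
ES_C = 0; EF_C = 6
ES_D = 0; EF_D = 15
ES_E = max(EF_C=6, EF_D=15) = 15; EF_E = 15+3 = 18
ES_F = max(EF_A=6, EF_C=6) = 6; EF_F = 6+8 = 14
ES_G = max(EF_A=6, EF_B=11) = 11; EF_G = 11+3 = 14
ES_H = max(EF_A=6, EF_B=11) = 11; EF_H = 11+6 = 17
ES_I = max(EF_B=11, EF_C=6, EF_E=18, EF_F=14, EF_G=14, EF_H=17) = 18; EF_I = 18+10 = 28
Expected project duration μ = 28 days. Critical path: D → E → I.

Variance along critical path = 2.778 + 1.778 + 1.778 = 6.333; σ = √6.333 = 2.517 days.
Z = (27 − 28) / 2.517 = -0.397
P(T ≤ 27) = Φ(-0.397) ≈ 0.346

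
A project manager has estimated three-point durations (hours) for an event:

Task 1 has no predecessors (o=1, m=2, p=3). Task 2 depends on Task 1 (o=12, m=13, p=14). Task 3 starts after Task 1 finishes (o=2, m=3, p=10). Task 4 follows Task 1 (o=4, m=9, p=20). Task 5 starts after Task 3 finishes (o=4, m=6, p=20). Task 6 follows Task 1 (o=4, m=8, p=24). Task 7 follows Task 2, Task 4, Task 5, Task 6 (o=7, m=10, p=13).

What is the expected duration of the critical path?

25 hours

te_Task 1 = (1 + 4·2 + 3)/6 = 12/6 = 2
te_Task 2 = (12 + 4·13 + 14)/6 = 78/6 = 13
te_Task 3 = (2 + 4·3 + 10)/6 = 24/6 = 4
te_Task 4 = (4 + 4·9 + 20)/6 = 60/6 = 10
te_Task 5 = (4 + 4·6 + 20)/6 = 48/6 = 8
te_Task 6 = (4 + 4·8 + 24)/6 = 60/6 = 10
te_Task 7 = (7 + 4·10 + 13)/6 = 60/6 = 10

Forward pass:
ES_Task 1 = 0; EF_Task 1 = 2
ES_Task 2 = 2; EF_Task 2 = 2+13 = 15
ES_Task 3 = 2; EF_Task 3 = 2+4 = 6
ES_Task 4 = 2; EF_Task 4 = 2+10 = 12
ES_Task 5 = 6; EF_Task 5 = 6+8 = 14
ES_Task 6 = 2; EF_Task 6 = 2+10 = 12
ES_Task 7 = max(EF_Task 2=15, EF_Task 4=12, EF_Task 5=14, EF_Task 6=12) = 15; EF_Task 7 = 15+10 = 25
Expected project duration μ = 25 hours. Critical path: Task 1 → Task 2 → Task 7.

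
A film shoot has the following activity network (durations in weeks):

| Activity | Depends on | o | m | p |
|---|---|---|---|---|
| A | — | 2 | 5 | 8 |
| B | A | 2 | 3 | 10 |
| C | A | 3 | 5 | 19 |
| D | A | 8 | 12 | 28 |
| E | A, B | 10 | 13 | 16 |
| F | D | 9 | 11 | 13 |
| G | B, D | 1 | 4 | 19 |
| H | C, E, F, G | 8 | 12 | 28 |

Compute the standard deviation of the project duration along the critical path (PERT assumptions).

4.86 weeks

te_A = (2 + 4·5 + 8)/6 = 30/6 = 5; σ²_A = ((8−2)/6)² = 1.000
te_B = (2 + 4·3 + 10)/6 = 24/6 = 4; σ²_B = ((10−2)/6)² = 1.778
te_C = (3 + 4·5 + 19)/6 = 42/6 = 7; σ²_C = ((19−3)/6)² = 7.111
te_D = (8 + 4·12 + 28)/6 = 84/6 = 14; σ²_D = ((28−8)/6)² = 11.111
te_E = (10 + 4·13 + 16)/6 = 78/6 = 13; σ²_E = ((16−10)/6)² = 1.000
te_F = (9 + 4·11 + 13)/6 = 66/6 = 11; σ²_F = ((13−9)/6)² = 0.444
te_G = (1 + 4·4 + 19)/6 = 36/6 = 6; σ²_G = ((19−1)/6)² = 9.000
te_H = (8 + 4·12 + 28)/6 = 84/6 = 14; σ²_H = ((28−8)/6)² = 11.111

Forward pass:
ES_A = 0; EF_A = 5
ES_B = 5; EF_B = 5+4 = 9
ES_C = 5; EF_C = 5+7 = 12
ES_D = 5; EF_D = 5+14 = 19
ES_E = max(EF_A=5, EF_B=9) = 9; EF_E = 9+13 = 22
ES_F = 19; EF_F = 19+11 = 30
ES_G = max(EF_B=9, EF_D=19) = 19; EF_G = 19+6 = 25
ES_H = max(EF_C=12, EF_E=22, EF_F=30, EF_G=25) = 30; EF_H = 30+14 = 44
Expected project duration μ = 44 weeks. Critical path: A → D → F → H.

Variance along critical path = 1.000 + 11.111 + 0.444 + 11.111 = 23.667
σ = √23.667 = 4.865 weeks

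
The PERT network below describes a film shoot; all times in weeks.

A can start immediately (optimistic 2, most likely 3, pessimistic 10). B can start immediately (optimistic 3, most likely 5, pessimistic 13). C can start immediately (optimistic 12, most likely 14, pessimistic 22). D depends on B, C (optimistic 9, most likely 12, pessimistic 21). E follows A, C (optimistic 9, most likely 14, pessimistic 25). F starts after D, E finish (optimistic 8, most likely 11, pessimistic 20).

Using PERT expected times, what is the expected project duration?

te_A = (2 + 4·3 + 10)/6 = 24/6 = 4
te_B = (3 + 4·5 + 13)/6 = 36/6 = 6
te_C = (12 + 4·14 + 22)/6 = 90/6 = 15
te_D = (9 + 4·12 + 21)/6 = 78/6 = 13
te_E = (9 + 4·14 + 25)/6 = 90/6 = 15
te_F = (8 + 4·11 + 20)/6 = 72/6 = 12

Forward pass:
ES_A = 0; EF_A = 4
ES_B = 0; EF_B = 6
ES_C = 0; EF_C = 15
ES_D = max(EF_B=6, EF_C=15) = 15; EF_D = 15+13 = 28
ES_E = max(EF_A=4, EF_C=15) = 15; EF_E = 15+15 = 30
ES_F = max(EF_D=28, EF_E=30) = 30; EF_F = 30+12 = 42
Expected project duration μ = 42 weeks. Critical path: C → E → F.

42 weeks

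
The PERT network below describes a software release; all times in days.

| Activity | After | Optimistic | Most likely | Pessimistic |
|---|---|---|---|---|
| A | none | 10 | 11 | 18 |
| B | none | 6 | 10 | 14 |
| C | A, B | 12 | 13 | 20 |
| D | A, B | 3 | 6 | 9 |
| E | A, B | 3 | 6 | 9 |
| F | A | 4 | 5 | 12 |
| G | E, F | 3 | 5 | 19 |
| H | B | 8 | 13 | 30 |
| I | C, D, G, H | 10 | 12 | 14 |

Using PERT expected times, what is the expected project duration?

38 days

te_A = (10 + 4·11 + 18)/6 = 72/6 = 12
te_B = (6 + 4·10 + 14)/6 = 60/6 = 10
te_C = (12 + 4·13 + 20)/6 = 84/6 = 14
te_D = (3 + 4·6 + 9)/6 = 36/6 = 6
te_E = (3 + 4·6 + 9)/6 = 36/6 = 6
te_F = (4 + 4·5 + 12)/6 = 36/6 = 6
te_G = (3 + 4·5 + 19)/6 = 42/6 = 7
te_H = (8 + 4·13 + 30)/6 = 90/6 = 15
te_I = (10 + 4·12 + 14)/6 = 72/6 = 12

Forward pass:
ES_A = 0; EF_A = 12
ES_B = 0; EF_B = 10
ES_C = max(EF_A=12, EF_B=10) = 12; EF_C = 12+14 = 26
ES_D = max(EF_A=12, EF_B=10) = 12; EF_D = 12+6 = 18
ES_E = max(EF_A=12, EF_B=10) = 12; EF_E = 12+6 = 18
ES_F = 12; EF_F = 12+6 = 18
ES_G = max(EF_E=18, EF_F=18) = 18; EF_G = 18+7 = 25
ES_H = 10; EF_H = 10+15 = 25
ES_I = max(EF_C=26, EF_D=18, EF_G=25, EF_H=25) = 26; EF_I = 26+12 = 38
Expected project duration μ = 38 days. Critical path: A → C → I.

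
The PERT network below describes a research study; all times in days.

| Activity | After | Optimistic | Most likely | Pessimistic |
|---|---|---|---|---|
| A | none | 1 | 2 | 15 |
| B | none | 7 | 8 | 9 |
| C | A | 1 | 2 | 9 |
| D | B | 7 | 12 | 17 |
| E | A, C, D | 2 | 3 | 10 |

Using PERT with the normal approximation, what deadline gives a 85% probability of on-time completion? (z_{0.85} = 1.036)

te_A = (1 + 4·2 + 15)/6 = 24/6 = 4; σ²_A = ((15−1)/6)² = 5.444
te_B = (7 + 4·8 + 9)/6 = 48/6 = 8; σ²_B = ((9−7)/6)² = 0.111
te_C = (1 + 4·2 + 9)/6 = 18/6 = 3; σ²_C = ((9−1)/6)² = 1.778
te_D = (7 + 4·12 + 17)/6 = 72/6 = 12; σ²_D = ((17−7)/6)² = 2.778
te_E = (2 + 4·3 + 10)/6 = 24/6 = 4; σ²_E = ((10−2)/6)² = 1.778

Forward pass:
ES_A = 0; EF_A = 4
ES_B = 0; EF_B = 8
ES_C = 4; EF_C = 4+3 = 7
ES_D = 8; EF_D = 8+12 = 20
ES_E = max(EF_A=4, EF_C=7, EF_D=20) = 20; EF_E = 20+4 = 24
Expected project duration μ = 24 days. Critical path: B → D → E.

Variance along critical path = 0.111 + 2.778 + 1.778 = 4.667; σ = 2.160 days.
D = μ + z·σ = 24 + 1.036·2.160 = 26.2 days

26.2 days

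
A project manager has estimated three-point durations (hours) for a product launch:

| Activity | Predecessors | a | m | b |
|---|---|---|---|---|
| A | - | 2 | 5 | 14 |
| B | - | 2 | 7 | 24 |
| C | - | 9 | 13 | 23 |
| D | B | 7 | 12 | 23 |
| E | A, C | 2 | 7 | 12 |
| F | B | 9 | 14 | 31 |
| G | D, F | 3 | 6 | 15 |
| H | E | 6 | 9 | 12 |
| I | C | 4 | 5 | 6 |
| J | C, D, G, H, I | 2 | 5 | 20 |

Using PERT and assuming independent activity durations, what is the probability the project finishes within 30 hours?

te_A = (2 + 4·5 + 14)/6 = 36/6 = 6; σ²_A = ((14−2)/6)² = 4.000
te_B = (2 + 4·7 + 24)/6 = 54/6 = 9; σ²_B = ((24−2)/6)² = 13.444
te_C = (9 + 4·13 + 23)/6 = 84/6 = 14; σ²_C = ((23−9)/6)² = 5.444
te_D = (7 + 4·12 + 23)/6 = 78/6 = 13; σ²_D = ((23−7)/6)² = 7.111
te_E = (2 + 4·7 + 12)/6 = 42/6 = 7; σ²_E = ((12−2)/6)² = 2.778
te_F = (9 + 4·14 + 31)/6 = 96/6 = 16; σ²_F = ((31−9)/6)² = 13.444
te_G = (3 + 4·6 + 15)/6 = 42/6 = 7; σ²_G = ((15−3)/6)² = 4.000
te_H = (6 + 4·9 + 12)/6 = 54/6 = 9; σ²_H = ((12−6)/6)² = 1.000
te_I = (4 + 4·5 + 6)/6 = 30/6 = 5; σ²_I = ((6−4)/6)² = 0.111
te_J = (2 + 4·5 + 20)/6 = 42/6 = 7; σ²_J = ((20−2)/6)² = 9.000

Forward pass:
ES_A = 0; EF_A = 6
ES_B = 0; EF_B = 9
ES_C = 0; EF_C = 14
ES_D = 9; EF_D = 9+13 = 22
ES_E = max(EF_A=6, EF_C=14) = 14; EF_E = 14+7 = 21
ES_F = 9; EF_F = 9+16 = 25
ES_G = max(EF_D=22, EF_F=25) = 25; EF_G = 25+7 = 32
ES_H = 21; EF_H = 21+9 = 30
ES_I = 14; EF_I = 14+5 = 19
ES_J = max(EF_C=14, EF_D=22, EF_G=32, EF_H=30, EF_I=19) = 32; EF_J = 32+7 = 39
Expected project duration μ = 39 hours. Critical path: B → F → G → J.

Variance along critical path = 13.444 + 13.444 + 4.000 + 9.000 = 39.889; σ = √39.889 = 6.316 hours.
Z = (30 − 39) / 6.316 = -1.425
P(T ≤ 30) = Φ(-1.425) ≈ 0.077

0.077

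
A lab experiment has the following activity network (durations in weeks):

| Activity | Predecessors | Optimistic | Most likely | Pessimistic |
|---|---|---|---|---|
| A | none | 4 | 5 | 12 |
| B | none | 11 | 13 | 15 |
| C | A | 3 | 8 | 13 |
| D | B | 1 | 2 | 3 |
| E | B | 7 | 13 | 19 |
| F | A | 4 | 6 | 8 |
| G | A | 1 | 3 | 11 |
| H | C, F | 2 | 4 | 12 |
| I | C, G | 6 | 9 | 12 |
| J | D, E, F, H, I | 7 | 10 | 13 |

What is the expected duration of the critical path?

te_A = (4 + 4·5 + 12)/6 = 36/6 = 6
te_B = (11 + 4·13 + 15)/6 = 78/6 = 13
te_C = (3 + 4·8 + 13)/6 = 48/6 = 8
te_D = (1 + 4·2 + 3)/6 = 12/6 = 2
te_E = (7 + 4·13 + 19)/6 = 78/6 = 13
te_F = (4 + 4·6 + 8)/6 = 36/6 = 6
te_G = (1 + 4·3 + 11)/6 = 24/6 = 4
te_H = (2 + 4·4 + 12)/6 = 30/6 = 5
te_I = (6 + 4·9 + 12)/6 = 54/6 = 9
te_J = (7 + 4·10 + 13)/6 = 60/6 = 10

Forward pass:
ES_A = 0; EF_A = 6
ES_B = 0; EF_B = 13
ES_C = 6; EF_C = 6+8 = 14
ES_D = 13; EF_D = 13+2 = 15
ES_E = 13; EF_E = 13+13 = 26
ES_F = 6; EF_F = 6+6 = 12
ES_G = 6; EF_G = 6+4 = 10
ES_H = max(EF_C=14, EF_F=12) = 14; EF_H = 14+5 = 19
ES_I = max(EF_C=14, EF_G=10) = 14; EF_I = 14+9 = 23
ES_J = max(EF_D=15, EF_E=26, EF_F=12, EF_H=19, EF_I=23) = 26; EF_J = 26+10 = 36
Expected project duration μ = 36 weeks. Critical path: B → E → J.

36 weeks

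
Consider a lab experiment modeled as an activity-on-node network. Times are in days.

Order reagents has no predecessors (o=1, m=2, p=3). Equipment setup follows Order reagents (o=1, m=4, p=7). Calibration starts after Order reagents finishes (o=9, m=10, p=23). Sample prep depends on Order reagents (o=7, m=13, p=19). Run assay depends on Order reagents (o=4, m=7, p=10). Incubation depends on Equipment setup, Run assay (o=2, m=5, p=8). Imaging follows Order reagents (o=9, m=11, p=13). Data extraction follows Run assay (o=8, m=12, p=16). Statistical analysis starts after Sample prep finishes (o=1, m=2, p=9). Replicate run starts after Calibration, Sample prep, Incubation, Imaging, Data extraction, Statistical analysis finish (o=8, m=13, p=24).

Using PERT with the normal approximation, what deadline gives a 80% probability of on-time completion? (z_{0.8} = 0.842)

37.7 days

te_Order reagents = (1 + 4·2 + 3)/6 = 12/6 = 2; σ²_Order reagents = ((3−1)/6)² = 0.111
te_Equipment setup = (1 + 4·4 + 7)/6 = 24/6 = 4; σ²_Equipment setup = ((7−1)/6)² = 1.000
te_Calibration = (9 + 4·10 + 23)/6 = 72/6 = 12; σ²_Calibration = ((23−9)/6)² = 5.444
te_Sample prep = (7 + 4·13 + 19)/6 = 78/6 = 13; σ²_Sample prep = ((19−7)/6)² = 4.000
te_Run assay = (4 + 4·7 + 10)/6 = 42/6 = 7; σ²_Run assay = ((10−4)/6)² = 1.000
te_Incubation = (2 + 4·5 + 8)/6 = 30/6 = 5; σ²_Incubation = ((8−2)/6)² = 1.000
te_Imaging = (9 + 4·11 + 13)/6 = 66/6 = 11; σ²_Imaging = ((13−9)/6)² = 0.444
te_Data extraction = (8 + 4·12 + 16)/6 = 72/6 = 12; σ²_Data extraction = ((16−8)/6)² = 1.778
te_Statistical analysis = (1 + 4·2 + 9)/6 = 18/6 = 3; σ²_Statistical analysis = ((9−1)/6)² = 1.778
te_Replicate run = (8 + 4·13 + 24)/6 = 84/6 = 14; σ²_Replicate run = ((24−8)/6)² = 7.111

Forward pass:
ES_Order reagents = 0; EF_Order reagents = 2
ES_Equipment setup = 2; EF_Equipment setup = 2+4 = 6
ES_Calibration = 2; EF_Calibration = 2+12 = 14
ES_Sample prep = 2; EF_Sample prep = 2+13 = 15
ES_Run assay = 2; EF_Run assay = 2+7 = 9
ES_Incubation = max(EF_Equipment setup=6, EF_Run assay=9) = 9; EF_Incubation = 9+5 = 14
ES_Imaging = 2; EF_Imaging = 2+11 = 13
ES_Data extraction = 9; EF_Data extraction = 9+12 = 21
ES_Statistical analysis = 15; EF_Statistical analysis = 15+3 = 18
ES_Replicate run = max(EF_Calibration=14, EF_Sample prep=15, EF_Incubation=14, EF_Imaging=13, EF_Data extraction=21, EF_Statistical analysis=18) = 21; EF_Replicate run = 21+14 = 35
Expected project duration μ = 35 days. Critical path: Order reagents → Run assay → Data extraction → Replicate run.

Variance along critical path = 0.111 + 1.000 + 1.778 + 7.111 = 10.000; σ = 3.162 days.
D = μ + z·σ = 35 + 0.842·3.162 = 37.7 days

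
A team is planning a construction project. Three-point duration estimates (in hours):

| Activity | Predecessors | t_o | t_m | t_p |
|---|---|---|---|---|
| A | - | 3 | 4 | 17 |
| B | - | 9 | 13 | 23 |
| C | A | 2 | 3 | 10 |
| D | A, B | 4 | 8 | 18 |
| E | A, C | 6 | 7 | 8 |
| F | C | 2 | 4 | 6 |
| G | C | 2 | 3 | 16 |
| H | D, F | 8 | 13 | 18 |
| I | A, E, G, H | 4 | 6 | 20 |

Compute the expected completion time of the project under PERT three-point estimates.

te_A = (3 + 4·4 + 17)/6 = 36/6 = 6
te_B = (9 + 4·13 + 23)/6 = 84/6 = 14
te_C = (2 + 4·3 + 10)/6 = 24/6 = 4
te_D = (4 + 4·8 + 18)/6 = 54/6 = 9
te_E = (6 + 4·7 + 8)/6 = 42/6 = 7
te_F = (2 + 4·4 + 6)/6 = 24/6 = 4
te_G = (2 + 4·3 + 16)/6 = 30/6 = 5
te_H = (8 + 4·13 + 18)/6 = 78/6 = 13
te_I = (4 + 4·6 + 20)/6 = 48/6 = 8

Forward pass:
ES_A = 0; EF_A = 6
ES_B = 0; EF_B = 14
ES_C = 6; EF_C = 6+4 = 10
ES_D = max(EF_A=6, EF_B=14) = 14; EF_D = 14+9 = 23
ES_E = max(EF_A=6, EF_C=10) = 10; EF_E = 10+7 = 17
ES_F = 10; EF_F = 10+4 = 14
ES_G = 10; EF_G = 10+5 = 15
ES_H = max(EF_D=23, EF_F=14) = 23; EF_H = 23+13 = 36
ES_I = max(EF_A=6, EF_E=17, EF_G=15, EF_H=36) = 36; EF_I = 36+8 = 44
Expected project duration μ = 44 hours. Critical path: B → D → H → I.

44 hours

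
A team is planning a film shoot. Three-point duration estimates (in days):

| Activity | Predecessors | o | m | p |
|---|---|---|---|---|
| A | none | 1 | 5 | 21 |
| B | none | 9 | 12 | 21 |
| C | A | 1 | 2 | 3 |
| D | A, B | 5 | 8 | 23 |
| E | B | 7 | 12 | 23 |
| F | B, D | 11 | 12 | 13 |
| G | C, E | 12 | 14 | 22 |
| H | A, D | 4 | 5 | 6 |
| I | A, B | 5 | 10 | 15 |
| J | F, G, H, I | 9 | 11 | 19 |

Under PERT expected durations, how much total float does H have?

te_A = (1 + 4·5 + 21)/6 = 42/6 = 7
te_B = (9 + 4·12 + 21)/6 = 78/6 = 13
te_C = (1 + 4·2 + 3)/6 = 12/6 = 2
te_D = (5 + 4·8 + 23)/6 = 60/6 = 10
te_E = (7 + 4·12 + 23)/6 = 78/6 = 13
te_F = (11 + 4·12 + 13)/6 = 72/6 = 12
te_G = (12 + 4·14 + 22)/6 = 90/6 = 15
te_H = (4 + 4·5 + 6)/6 = 30/6 = 5
te_I = (5 + 4·10 + 15)/6 = 60/6 = 10
te_J = (9 + 4·11 + 19)/6 = 72/6 = 12

Forward pass:
ES_A = 0; EF_A = 7
ES_B = 0; EF_B = 13
ES_C = 7; EF_C = 7+2 = 9
ES_D = max(EF_A=7, EF_B=13) = 13; EF_D = 13+10 = 23
ES_E = 13; EF_E = 13+13 = 26
ES_F = max(EF_B=13, EF_D=23) = 23; EF_F = 23+12 = 35
ES_G = max(EF_C=9, EF_E=26) = 26; EF_G = 26+15 = 41
ES_H = max(EF_A=7, EF_D=23) = 23; EF_H = 23+5 = 28
ES_I = max(EF_A=7, EF_B=13) = 13; EF_I = 13+10 = 23
ES_J = max(EF_F=35, EF_G=41, EF_H=28, EF_I=23) = 41; EF_J = 41+12 = 53
Expected project duration μ = 53 days. Critical path: B → E → G → J.

Backward pass:
LF_J = 53; LS_J = 53−12 = 41
LF_I = LS_J = 41; LS_I = 41−10 = 31
LF_H = LS_J = 41; LS_H = 41−5 = 36
LF_G = LS_J = 41; LS_G = 41−15 = 26
LF_F = LS_J = 41; LS_F = 41−12 = 29
LF_E = LS_G = 26; LS_E = 26−13 = 13
LF_D = min(LS_F=29, LS_H=36) = 29; LS_D = 29−10 = 19
LF_C = LS_G = 26; LS_C = 26−2 = 24
LF_B = min(LS_D=19, LS_E=13, LS_F=29, LS_I=31) = 13; LS_B = 13−13 = 0
LF_A = min(LS_C=24, LS_D=19, LS_H=36, LS_I=31) = 19; LS_A = 19−7 = 12
Slack_H = LS_H − ES_H = 36 − 23 = 13

13 days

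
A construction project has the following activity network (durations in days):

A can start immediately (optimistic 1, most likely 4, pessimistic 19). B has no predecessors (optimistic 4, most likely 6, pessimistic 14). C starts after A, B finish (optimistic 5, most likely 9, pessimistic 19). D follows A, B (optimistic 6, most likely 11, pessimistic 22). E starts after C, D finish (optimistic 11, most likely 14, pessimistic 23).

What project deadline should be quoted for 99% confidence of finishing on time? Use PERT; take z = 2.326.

42.7 days

te_A = (1 + 4·4 + 19)/6 = 36/6 = 6; σ²_A = ((19−1)/6)² = 9.000
te_B = (4 + 4·6 + 14)/6 = 42/6 = 7; σ²_B = ((14−4)/6)² = 2.778
te_C = (5 + 4·9 + 19)/6 = 60/6 = 10; σ²_C = ((19−5)/6)² = 5.444
te_D = (6 + 4·11 + 22)/6 = 72/6 = 12; σ²_D = ((22−6)/6)² = 7.111
te_E = (11 + 4·14 + 23)/6 = 90/6 = 15; σ²_E = ((23−11)/6)² = 4.000

Forward pass:
ES_A = 0; EF_A = 6
ES_B = 0; EF_B = 7
ES_C = max(EF_A=6, EF_B=7) = 7; EF_C = 7+10 = 17
ES_D = max(EF_A=6, EF_B=7) = 7; EF_D = 7+12 = 19
ES_E = max(EF_C=17, EF_D=19) = 19; EF_E = 19+15 = 34
Expected project duration μ = 34 days. Critical path: B → D → E.

Variance along critical path = 2.778 + 7.111 + 4.000 = 13.889; σ = 3.727 days.
D = μ + z·σ = 34 + 2.326·3.727 = 42.7 days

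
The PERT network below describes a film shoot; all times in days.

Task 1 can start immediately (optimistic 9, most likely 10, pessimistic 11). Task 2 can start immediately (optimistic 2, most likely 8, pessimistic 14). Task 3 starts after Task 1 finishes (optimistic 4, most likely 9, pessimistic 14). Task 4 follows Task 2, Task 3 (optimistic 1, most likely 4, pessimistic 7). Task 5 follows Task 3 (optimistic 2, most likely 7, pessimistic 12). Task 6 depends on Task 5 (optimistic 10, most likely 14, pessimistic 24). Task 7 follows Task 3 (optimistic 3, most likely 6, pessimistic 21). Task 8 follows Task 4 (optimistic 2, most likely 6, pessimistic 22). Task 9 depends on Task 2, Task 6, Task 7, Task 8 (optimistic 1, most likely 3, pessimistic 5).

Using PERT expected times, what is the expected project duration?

te_Task 1 = (9 + 4·10 + 11)/6 = 60/6 = 10
te_Task 2 = (2 + 4·8 + 14)/6 = 48/6 = 8
te_Task 3 = (4 + 4·9 + 14)/6 = 54/6 = 9
te_Task 4 = (1 + 4·4 + 7)/6 = 24/6 = 4
te_Task 5 = (2 + 4·7 + 12)/6 = 42/6 = 7
te_Task 6 = (10 + 4·14 + 24)/6 = 90/6 = 15
te_Task 7 = (3 + 4·6 + 21)/6 = 48/6 = 8
te_Task 8 = (2 + 4·6 + 22)/6 = 48/6 = 8
te_Task 9 = (1 + 4·3 + 5)/6 = 18/6 = 3

Forward pass:
ES_Task 1 = 0; EF_Task 1 = 10
ES_Task 2 = 0; EF_Task 2 = 8
ES_Task 3 = 10; EF_Task 3 = 10+9 = 19
ES_Task 4 = max(EF_Task 2=8, EF_Task 3=19) = 19; EF_Task 4 = 19+4 = 23
ES_Task 5 = 19; EF_Task 5 = 19+7 = 26
ES_Task 6 = 26; EF_Task 6 = 26+15 = 41
ES_Task 7 = 19; EF_Task 7 = 19+8 = 27
ES_Task 8 = 23; EF_Task 8 = 23+8 = 31
ES_Task 9 = max(EF_Task 2=8, EF_Task 6=41, EF_Task 7=27, EF_Task 8=31) = 41; EF_Task 9 = 41+3 = 44
Expected project duration μ = 44 days. Critical path: Task 1 → Task 3 → Task 5 → Task 6 → Task 9.

44 days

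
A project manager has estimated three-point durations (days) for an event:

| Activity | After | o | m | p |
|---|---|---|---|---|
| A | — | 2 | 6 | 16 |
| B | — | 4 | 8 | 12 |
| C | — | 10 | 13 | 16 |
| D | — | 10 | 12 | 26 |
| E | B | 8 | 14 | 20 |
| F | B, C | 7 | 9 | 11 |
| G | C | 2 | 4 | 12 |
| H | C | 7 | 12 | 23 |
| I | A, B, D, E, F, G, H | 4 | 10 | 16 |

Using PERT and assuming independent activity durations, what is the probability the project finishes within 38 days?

0.717

te_A = (2 + 4·6 + 16)/6 = 42/6 = 7; σ²_A = ((16−2)/6)² = 5.444
te_B = (4 + 4·8 + 12)/6 = 48/6 = 8; σ²_B = ((12−4)/6)² = 1.778
te_C = (10 + 4·13 + 16)/6 = 78/6 = 13; σ²_C = ((16−10)/6)² = 1.000
te_D = (10 + 4·12 + 26)/6 = 84/6 = 14; σ²_D = ((26−10)/6)² = 7.111
te_E = (8 + 4·14 + 20)/6 = 84/6 = 14; σ²_E = ((20−8)/6)² = 4.000
te_F = (7 + 4·9 + 11)/6 = 54/6 = 9; σ²_F = ((11−7)/6)² = 0.444
te_G = (2 + 4·4 + 12)/6 = 30/6 = 5; σ²_G = ((12−2)/6)² = 2.778
te_H = (7 + 4·12 + 23)/6 = 78/6 = 13; σ²_H = ((23−7)/6)² = 7.111
te_I = (4 + 4·10 + 16)/6 = 60/6 = 10; σ²_I = ((16−4)/6)² = 4.000

Forward pass:
ES_A = 0; EF_A = 7
ES_B = 0; EF_B = 8
ES_C = 0; EF_C = 13
ES_D = 0; EF_D = 14
ES_E = 8; EF_E = 8+14 = 22
ES_F = max(EF_B=8, EF_C=13) = 13; EF_F = 13+9 = 22
ES_G = 13; EF_G = 13+5 = 18
ES_H = 13; EF_H = 13+13 = 26
ES_I = max(EF_A=7, EF_B=8, EF_D=14, EF_E=22, EF_F=22, EF_G=18, EF_H=26) = 26; EF_I = 26+10 = 36
Expected project duration μ = 36 days. Critical path: C → H → I.

Variance along critical path = 1.000 + 7.111 + 4.000 = 12.111; σ = √12.111 = 3.480 days.
Z = (38 − 36) / 3.480 = 0.575
P(T ≤ 38) = Φ(0.575) ≈ 0.717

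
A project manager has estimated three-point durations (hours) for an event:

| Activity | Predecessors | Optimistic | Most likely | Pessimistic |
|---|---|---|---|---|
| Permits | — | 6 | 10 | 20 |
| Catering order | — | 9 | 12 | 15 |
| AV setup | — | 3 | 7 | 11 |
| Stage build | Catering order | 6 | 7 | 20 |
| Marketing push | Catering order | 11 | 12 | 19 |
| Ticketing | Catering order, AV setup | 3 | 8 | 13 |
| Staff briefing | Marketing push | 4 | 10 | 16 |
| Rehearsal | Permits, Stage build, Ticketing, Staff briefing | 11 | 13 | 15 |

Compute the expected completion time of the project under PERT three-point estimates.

te_Permits = (6 + 4·10 + 20)/6 = 66/6 = 11
te_Catering order = (9 + 4·12 + 15)/6 = 72/6 = 12
te_AV setup = (3 + 4·7 + 11)/6 = 42/6 = 7
te_Stage build = (6 + 4·7 + 20)/6 = 54/6 = 9
te_Marketing push = (11 + 4·12 + 19)/6 = 78/6 = 13
te_Ticketing = (3 + 4·8 + 13)/6 = 48/6 = 8
te_Staff briefing = (4 + 4·10 + 16)/6 = 60/6 = 10
te_Rehearsal = (11 + 4·13 + 15)/6 = 78/6 = 13

Forward pass:
ES_Permits = 0; EF_Permits = 11
ES_Catering order = 0; EF_Catering order = 12
ES_AV setup = 0; EF_AV setup = 7
ES_Stage build = 12; EF_Stage build = 12+9 = 21
ES_Marketing push = 12; EF_Marketing push = 12+13 = 25
ES_Ticketing = max(EF_Catering order=12, EF_AV setup=7) = 12; EF_Ticketing = 12+8 = 20
ES_Staff briefing = 25; EF_Staff briefing = 25+10 = 35
ES_Rehearsal = max(EF_Permits=11, EF_Stage build=21, EF_Ticketing=20, EF_Staff briefing=35) = 35; EF_Rehearsal = 35+13 = 48
Expected project duration μ = 48 hours. Critical path: Catering order → Marketing push → Staff briefing → Rehearsal.

48 hours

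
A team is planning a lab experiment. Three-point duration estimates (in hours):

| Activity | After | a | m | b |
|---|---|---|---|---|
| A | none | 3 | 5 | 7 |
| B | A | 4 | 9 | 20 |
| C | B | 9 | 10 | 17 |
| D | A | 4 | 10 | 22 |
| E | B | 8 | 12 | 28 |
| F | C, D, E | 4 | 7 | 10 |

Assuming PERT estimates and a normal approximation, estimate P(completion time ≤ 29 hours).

0.057

te_A = (3 + 4·5 + 7)/6 = 30/6 = 5; σ²_A = ((7−3)/6)² = 0.444
te_B = (4 + 4·9 + 20)/6 = 60/6 = 10; σ²_B = ((20−4)/6)² = 7.111
te_C = (9 + 4·10 + 17)/6 = 66/6 = 11; σ²_C = ((17−9)/6)² = 1.778
te_D = (4 + 4·10 + 22)/6 = 66/6 = 11; σ²_D = ((22−4)/6)² = 9.000
te_E = (8 + 4·12 + 28)/6 = 84/6 = 14; σ²_E = ((28−8)/6)² = 11.111
te_F = (4 + 4·7 + 10)/6 = 42/6 = 7; σ²_F = ((10−4)/6)² = 1.000

Forward pass:
ES_A = 0; EF_A = 5
ES_B = 5; EF_B = 5+10 = 15
ES_C = 15; EF_C = 15+11 = 26
ES_D = 5; EF_D = 5+11 = 16
ES_E = 15; EF_E = 15+14 = 29
ES_F = max(EF_C=26, EF_D=16, EF_E=29) = 29; EF_F = 29+7 = 36
Expected project duration μ = 36 hours. Critical path: A → B → E → F.

Variance along critical path = 0.444 + 7.111 + 11.111 + 1.000 = 19.667; σ = √19.667 = 4.435 hours.
Z = (29 − 36) / 4.435 = -1.578
P(T ≤ 29) = Φ(-1.578) ≈ 0.057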